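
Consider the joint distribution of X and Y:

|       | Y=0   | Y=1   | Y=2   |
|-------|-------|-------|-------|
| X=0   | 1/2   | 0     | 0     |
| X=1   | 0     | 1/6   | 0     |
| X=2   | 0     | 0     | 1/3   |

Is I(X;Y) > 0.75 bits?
Marginal P(X) (row sums):
  P(X=0) = 1/2 + 0 + 0 = 1/2
  P(X=1) = 0 + 1/6 + 0 = 1/6
  P(X=2) = 0 + 0 + 1/3 = 1/3
Marginal P(Y) (column sums):
  P(Y=0) = 1/2 + 0 + 0 = 1/2
  P(Y=1) = 0 + 1/6 + 0 = 1/6
  P(Y=2) = 0 + 0 + 1/3 = 1/3

H(X) = -[(1/2)·log₂(1/2) + (1/6)·log₂(1/6) + (1/3)·log₂(1/3)]
  = 0.5000 + 0.4308 + 0.5283
  = 1.4591 bits
H(Y) = -[(1/2)·log₂(1/2) + (1/6)·log₂(1/6) + (1/3)·log₂(1/3)]
  = 0.5000 + 0.4308 + 0.5283
  = 1.4591 bits
H(X,Y) = -[(1/2)·log₂(1/2) + (1/6)·log₂(1/6) + (1/3)·log₂(1/3)]
  = 0.5000 + 0.4308 + 0.5283
  = 1.4591 bits

I(X;Y) = H(X) + H(Y) - H(X,Y)
  = 1.4591 + 1.4591 - 1.4591
  = 1.4591 bits

Yes. I(X;Y) = 1.4591 bits, which is > 0.75 bits.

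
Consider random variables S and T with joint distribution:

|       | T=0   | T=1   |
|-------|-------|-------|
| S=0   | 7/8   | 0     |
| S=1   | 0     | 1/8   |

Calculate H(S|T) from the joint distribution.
Marginal P(T) (column sums):
  P(T=0) = 7/8 + 0 = 7/8
  P(T=1) = 0 + 1/8 = 1/8

H(S|T) = -Σ P(S,T)·log₂ P(S|T), where P(S|T) = P(S,T) / P(T)
  (cells with P(S,T) = 0 contribute 0)
  (S=0,T=0): P(S|T) = (7/8)/(7/8) = 1;  -(7/8)·log₂(1) = 0.0000
  (S=1,T=1): P(S|T) = (1/8)/(1/8) = 1;  -(1/8)·log₂(1) = 0.0000
H(S|T) = 0.0000 + 0.0000
  = 0.0000 bits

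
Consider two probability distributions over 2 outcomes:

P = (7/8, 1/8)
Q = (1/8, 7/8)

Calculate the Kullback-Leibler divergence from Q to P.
D(P||Q) = Σ P(i) log₂(P(i)/Q(i))
  i=0: (7/8) × log₂((7/8)/(1/8)) = (7/8) × log₂(7) = 2.4564
  i=1: (1/8) × log₂((1/8)/(7/8)) = (1/8) × log₂(1/7) = -0.3509
D(P||Q) = 2.4564 - 0.3509
  = 2.1055 bits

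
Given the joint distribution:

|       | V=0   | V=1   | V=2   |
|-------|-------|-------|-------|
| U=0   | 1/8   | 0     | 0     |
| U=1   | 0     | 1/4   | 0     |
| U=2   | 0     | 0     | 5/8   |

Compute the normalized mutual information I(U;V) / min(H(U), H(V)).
Marginal P(U) (row sums):
  P(U=0) = 1/8 + 0 + 0 = 1/8
  P(U=1) = 0 + 1/4 + 0 = 1/4
  P(U=2) = 0 + 0 + 5/8 = 5/8
Marginal P(V) (column sums):
  P(V=0) = 1/8 + 0 + 0 = 1/8
  P(V=1) = 0 + 1/4 + 0 = 1/4
  P(V=2) = 0 + 0 + 5/8 = 5/8

H(U) = -[(1/8)·log₂(1/8) + (1/4)·log₂(1/4) + (5/8)·log₂(5/8)]
  = 0.3750 + 0.5000 + 0.4238
  = 1.2988 bits
H(V) = -[(1/8)·log₂(1/8) + (1/4)·log₂(1/4) + (5/8)·log₂(5/8)]
  = 0.3750 + 0.5000 + 0.4238
  = 1.2988 bits
H(U,V) = -[(1/8)·log₂(1/8) + (1/4)·log₂(1/4) + (5/8)·log₂(5/8)]
  = 0.3750 + 0.5000 + 0.4238
  = 1.2988 bits

I(U;V) = H(U) + H(V) - H(U,V)
  = 1.2988 + 1.2988 - 1.2988
  = 1.2988 bits

min(H(U), H(V)) = min(1.2988, 1.2988) = 1.2988 bits
Normalized MI = 1.2988 / 1.2988 = 1.0000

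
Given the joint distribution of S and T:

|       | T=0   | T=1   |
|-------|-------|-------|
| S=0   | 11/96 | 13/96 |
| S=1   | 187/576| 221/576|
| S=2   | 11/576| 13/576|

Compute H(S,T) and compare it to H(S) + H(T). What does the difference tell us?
Marginal P(S) (row sums):
  P(S=0) = 11/96 + 13/96 = 1/4
  P(S=1) = 187/576 + 221/576 = 17/24
  P(S=2) = 11/576 + 13/576 = 1/24
Marginal P(T) (column sums):
  P(T=0) = 11/96 + 187/576 + 11/576 = 11/24
  P(T=1) = 13/96 + 221/576 + 13/576 = 13/24

H(S,T) = -[(11/96)·log₂(11/96) + (13/96)·log₂(13/96) + (187/576)·log₂(187/576) + (221/576)·log₂(221/576) + (11/576)·log₂(11/576) + (13/576)·log₂(13/576)]
  = 0.3581 + 0.3906 + 0.5269 + 0.5303 + 0.1091 + 0.1234
  = 2.0384 bits
H(S) = -[(1/4)·log₂(1/4) + (17/24)·log₂(17/24) + (1/24)·log₂(1/24)]
  = 0.5000 + 0.3524 + 0.1910
  = 1.0434 bits
H(T) = -[(11/24)·log₂(11/24) + (13/24)·log₂(13/24)]
  = 0.5159 + 0.4791
  = 0.9950 bits

H(S) + H(T) = 1.0434 + 0.9950 = 2.0384 bits
Difference: H(S) + H(T) - H(S,T) = 2.0384 - 2.0384 = 0.0000 bits = I(S;T)

The difference is the mutual information; it is 0 here, so S and T are independent (the joint entropy equals the sum of the marginal entropies).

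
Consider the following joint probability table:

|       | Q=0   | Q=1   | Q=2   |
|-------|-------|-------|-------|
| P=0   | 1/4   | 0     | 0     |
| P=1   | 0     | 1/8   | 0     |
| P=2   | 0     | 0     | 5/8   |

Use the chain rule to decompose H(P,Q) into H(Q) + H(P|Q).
By the chain rule: H(P,Q) = H(Q) + H(P|Q)

Marginal P(Q) (column sums):
  P(Q=0) = 1/4 + 0 + 0 = 1/4
  P(Q=1) = 0 + 1/8 + 0 = 1/8
  P(Q=2) = 0 + 0 + 5/8 = 5/8
H(Q) = -[(1/4)·log₂(1/4) + (1/8)·log₂(1/8) + (5/8)·log₂(5/8)]
  = 0.5000 + 0.3750 + 0.4238
  = 1.2988 bits
H(P|Q) = -Σ P(P,Q)·log₂ P(P|Q), where P(P|Q) = P(P,Q) / P(Q)
  (cells with P(P,Q) = 0 contribute 0)
  (P=0,Q=0): P(P|Q) = (1/4)/(1/4) = 1;  -(1/4)·log₂(1) = 0.0000
  (P=1,Q=1): P(P|Q) = (1/8)/(1/8) = 1;  -(1/8)·log₂(1) = 0.0000
  (P=2,Q=2): P(P|Q) = (5/8)/(5/8) = 1;  -(5/8)·log₂(1) = 0.0000
H(P|Q) = 0.0000 + 0.0000 + 0.0000
  = 0.0000 bits

H(P,Q) = H(Q) + H(P|Q) = 1.2988 + 0.0000 = 1.2988 bits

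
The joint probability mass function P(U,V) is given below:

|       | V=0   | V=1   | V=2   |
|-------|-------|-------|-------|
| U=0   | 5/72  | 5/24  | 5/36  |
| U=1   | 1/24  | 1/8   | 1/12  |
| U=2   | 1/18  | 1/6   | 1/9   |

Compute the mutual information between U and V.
Marginal P(U) (row sums):
  P(U=0) = 5/72 + 5/24 + 5/36 = 5/12
  P(U=1) = 1/24 + 1/8 + 1/12 = 1/4
  P(U=2) = 1/18 + 1/6 + 1/9 = 1/3
Marginal P(V) (column sums):
  P(V=0) = 5/72 + 1/24 + 1/18 = 1/6
  P(V=1) = 5/24 + 1/8 + 1/6 = 1/2
  P(V=2) = 5/36 + 1/12 + 1/9 = 1/3

H(U) = -[(5/12)·log₂(5/12) + (1/4)·log₂(1/4) + (1/3)·log₂(1/3)]
  = 0.5263 + 0.5000 + 0.5283
  = 1.5546 bits
H(V) = -[(1/6)·log₂(1/6) + (1/2)·log₂(1/2) + (1/3)·log₂(1/3)]
  = 0.4308 + 0.5000 + 0.5283
  = 1.4591 bits
H(U,V) = -[(5/72)·log₂(5/72) + (5/24)·log₂(5/24) + (5/36)·log₂(5/36) + (1/24)·log₂(1/24) + (1/8)·log₂(1/8) + (1/12)·log₂(1/12) + (1/18)·log₂(1/18) + (1/6)·log₂(1/6) + (1/9)·log₂(1/9)]
  = 0.2672 + 0.4715 + 0.3956 + 0.1910 + 0.3750 + 0.2987 + 0.2317 + 0.4308 + 0.3522
  = 3.0137 bits

I(U;V) = H(U) + H(V) - H(U,V)
  = 1.5546 + 1.4591 - 3.0137
  = 0.0000 bits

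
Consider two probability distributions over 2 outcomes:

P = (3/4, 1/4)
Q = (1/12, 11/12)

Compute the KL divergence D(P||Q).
D(P||Q) = Σ P(i) log₂(P(i)/Q(i))
  i=0: (3/4) × log₂((3/4)/(1/12)) = (3/4) × log₂(9) = 2.3774
  i=1: (1/4) × log₂((1/4)/(11/12)) = (1/4) × log₂(3/11) = -0.4686
D(P||Q) = 2.3774 - 0.4686
  = 1.9088 bits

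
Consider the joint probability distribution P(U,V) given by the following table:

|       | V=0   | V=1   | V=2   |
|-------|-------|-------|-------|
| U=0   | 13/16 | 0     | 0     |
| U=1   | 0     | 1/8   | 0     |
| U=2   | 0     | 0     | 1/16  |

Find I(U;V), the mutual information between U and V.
Marginal P(U) (row sums):
  P(U=0) = 13/16 + 0 + 0 = 13/16
  P(U=1) = 0 + 1/8 + 0 = 1/8
  P(U=2) = 0 + 0 + 1/16 = 1/16
Marginal P(V) (column sums):
  P(V=0) = 13/16 + 0 + 0 = 13/16
  P(V=1) = 0 + 1/8 + 0 = 1/8
  P(V=2) = 0 + 0 + 1/16 = 1/16

H(U) = -[(13/16)·log₂(13/16) + (1/8)·log₂(1/8) + (1/16)·log₂(1/16)]
  = 0.2434 + 0.3750 + 0.2500
  = 0.8684 bits
H(V) = -[(13/16)·log₂(13/16) + (1/8)·log₂(1/8) + (1/16)·log₂(1/16)]
  = 0.2434 + 0.3750 + 0.2500
  = 0.8684 bits
H(U,V) = -[(13/16)·log₂(13/16) + (1/8)·log₂(1/8) + (1/16)·log₂(1/16)]
  = 0.2434 + 0.3750 + 0.2500
  = 0.8684 bits

I(U;V) = H(U) + H(V) - H(U,V)
  = 0.8684 + 0.8684 - 0.8684
  = 0.8684 bits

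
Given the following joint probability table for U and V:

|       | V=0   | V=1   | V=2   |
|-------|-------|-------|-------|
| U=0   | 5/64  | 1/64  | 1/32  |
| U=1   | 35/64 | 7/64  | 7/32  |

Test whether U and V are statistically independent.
Marginal P(U) (row sums):
  P(U=0) = 5/64 + 1/64 + 1/32 = 1/8
  P(U=1) = 35/64 + 7/64 + 7/32 = 7/8
Marginal P(V) (column sums):
  P(V=0) = 5/64 + 35/64 = 5/8
  P(V=1) = 1/64 + 7/64 = 1/8
  P(V=2) = 1/32 + 7/32 = 1/4

U and V are independent iff P(U=i,V=j) = P(U=i)·P(V=j) for every cell.
  P(U=0)·P(V=0) = 1/8 × 5/8 = 5/64 = P(U=0,V=0) ✓
  P(U=0)·P(V=1) = 1/8 × 1/8 = 1/64 = P(U=0,V=1) ✓
  P(U=0)·P(V=2) = 1/8 × 1/4 = 1/32 = P(U=0,V=2) ✓
  P(U=1)·P(V=0) = 7/8 × 5/8 = 35/64 = P(U=1,V=0) ✓
  P(U=1)·P(V=1) = 7/8 × 1/8 = 7/64 = P(U=1,V=1) ✓
  P(U=1)·P(V=2) = 7/8 × 1/4 = 7/32 = P(U=1,V=2) ✓

Yes, U and V are independent: every cell factors, so I(U;V) = 0 bits.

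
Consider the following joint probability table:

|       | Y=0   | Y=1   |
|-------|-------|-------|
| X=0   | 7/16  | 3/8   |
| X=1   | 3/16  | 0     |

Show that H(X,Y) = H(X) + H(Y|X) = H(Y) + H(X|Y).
Marginal P(X) (row sums):
  P(X=0) = 7/16 + 3/8 = 13/16
  P(X=1) = 3/16 + 0 = 3/16
Marginal P(Y) (column sums):
  P(Y=0) = 7/16 + 3/16 = 5/8
  P(Y=1) = 3/8 + 0 = 3/8

Decomposition 1: H(X) + H(Y|X)
H(X) = -[(13/16)·log₂(13/16) + (3/16)·log₂(3/16)]
  = 0.2434 + 0.4528
  = 0.6962 bits
H(Y|X) = -Σ P(X,Y)·log₂ P(Y|X), where P(Y|X) = P(X,Y) / P(X)
  (cells with P(X,Y) = 0 contribute 0)
  (X=0,Y=0): P(Y|X) = (7/16)/(13/16) = 7/13;  -(7/16)·log₂(7/13) = 0.3907
  (X=0,Y=1): P(Y|X) = (3/8)/(13/16) = 6/13;  -(3/8)·log₂(6/13) = 0.4183
  (X=1,Y=0): P(Y|X) = (3/16)/(3/16) = 1;  -(3/16)·log₂(1) = 0.0000
H(Y|X) = 0.3907 + 0.4183 + 0.0000
  = 0.8090 bits
H(X) + H(Y|X) = 0.6962 + 0.8090 = 1.5052 bits

Decomposition 2: H(Y) + H(X|Y)
H(Y) = -[(5/8)·log₂(5/8) + (3/8)·log₂(3/8)]
  = 0.4238 + 0.5306
  = 0.9544 bits
H(X|Y) = -Σ P(X,Y)·log₂ P(X|Y), where P(X|Y) = P(X,Y) / P(Y)
  (cells with P(X,Y) = 0 contribute 0)
  (X=0,Y=0): P(X|Y) = (7/16)/(5/8) = 7/10;  -(7/16)·log₂(7/10) = 0.2251
  (X=0,Y=1): P(X|Y) = (3/8)/(3/8) = 1;  -(3/8)·log₂(1) = 0.0000
  (X=1,Y=0): P(X|Y) = (3/16)/(5/8) = 3/10;  -(3/16)·log₂(3/10) = 0.3257
H(X|Y) = 0.2251 + 0.0000 + 0.3257
  = 0.5508 bits
H(Y) + H(X|Y) = 0.9544 + 0.5508 = 1.5052 bits

Direct computation of the joint entropy:
H(X,Y) = -[(7/16)·log₂(7/16) + (3/8)·log₂(3/8) + (3/16)·log₂(3/16)]
  = 0.5218 + 0.5306 + 0.4528
  = 1.5052 bits

All three agree: H(X,Y) = 1.5052 bits ✓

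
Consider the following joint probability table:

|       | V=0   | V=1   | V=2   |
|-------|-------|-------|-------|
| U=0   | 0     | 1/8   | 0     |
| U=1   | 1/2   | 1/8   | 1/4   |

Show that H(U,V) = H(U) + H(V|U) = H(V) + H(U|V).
Marginal P(U) (row sums):
  P(U=0) = 0 + 1/8 + 0 = 1/8
  P(U=1) = 1/2 + 1/8 + 1/4 = 7/8
Marginal P(V) (column sums):
  P(V=0) = 0 + 1/2 = 1/2
  P(V=1) = 1/8 + 1/8 = 1/4
  P(V=2) = 0 + 1/4 = 1/4

Decomposition 1: H(U) + H(V|U)
H(U) = -[(1/8)·log₂(1/8) + (7/8)·log₂(7/8)]
  = 0.3750 + 0.1686
  = 0.5436 bits
H(V|U) = -Σ P(U,V)·log₂ P(V|U), where P(V|U) = P(U,V) / P(U)
  (cells with P(U,V) = 0 contribute 0)
  (U=0,V=1): P(V|U) = (1/8)/(1/8) = 1;  -(1/8)·log₂(1) = 0.0000
  (U=1,V=0): P(V|U) = (1/2)/(7/8) = 4/7;  -(1/2)·log₂(4/7) = 0.4037
  (U=1,V=1): P(V|U) = (1/8)/(7/8) = 1/7;  -(1/8)·log₂(1/7) = 0.3509
  (U=1,V=2): P(V|U) = (1/4)/(7/8) = 2/7;  -(1/4)·log₂(2/7) = 0.4518
H(V|U) = 0.0000 + 0.4037 + 0.3509 + 0.4518
  = 1.2064 bits
H(U) + H(V|U) = 0.5436 + 1.2064 = 1.7500 bits

Decomposition 2: H(V) + H(U|V)
H(V) = -[(1/2)·log₂(1/2) + (1/4)·log₂(1/4) + (1/4)·log₂(1/4)]
  = 0.5000 + 0.5000 + 0.5000
  = 1.5000 bits
H(U|V) = -Σ P(U,V)·log₂ P(U|V), where P(U|V) = P(U,V) / P(V)
  (cells with P(U,V) = 0 contribute 0)
  (U=0,V=1): P(U|V) = (1/8)/(1/4) = 1/2;  -(1/8)·log₂(1/2) = 0.1250
  (U=1,V=0): P(U|V) = (1/2)/(1/2) = 1;  -(1/2)·log₂(1) = 0.0000
  (U=1,V=1): P(U|V) = (1/8)/(1/4) = 1/2;  -(1/8)·log₂(1/2) = 0.1250
  (U=1,V=2): P(U|V) = (1/4)/(1/4) = 1;  -(1/4)·log₂(1) = 0.0000
H(U|V) = 0.1250 + 0.0000 + 0.1250 + 0.0000
  = 0.2500 bits
H(V) + H(U|V) = 1.5000 + 0.2500 = 1.7500 bits

Direct computation of the joint entropy:
H(U,V) = -[(1/8)·log₂(1/8) + (1/2)·log₂(1/2) + (1/8)·log₂(1/8) + (1/4)·log₂(1/4)]
  = 0.3750 + 0.5000 + 0.3750 + 0.5000
  = 1.7500 bits

All three agree: H(U,V) = 1.7500 bits ✓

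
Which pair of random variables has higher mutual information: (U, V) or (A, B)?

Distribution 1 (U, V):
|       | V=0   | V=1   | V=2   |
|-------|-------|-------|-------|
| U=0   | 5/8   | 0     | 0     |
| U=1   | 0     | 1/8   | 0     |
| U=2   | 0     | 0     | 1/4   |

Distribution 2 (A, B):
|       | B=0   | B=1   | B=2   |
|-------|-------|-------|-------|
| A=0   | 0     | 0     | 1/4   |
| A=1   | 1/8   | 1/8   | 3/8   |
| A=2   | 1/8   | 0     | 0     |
Distribution 1 (U, V):
Marginal P(U) (row sums):
  P(U=0) = 5/8 + 0 + 0 = 5/8
  P(U=1) = 0 + 1/8 + 0 = 1/8
  P(U=2) = 0 + 0 + 1/4 = 1/4
Marginal P(V) (column sums):
  P(V=0) = 5/8 + 0 + 0 = 5/8
  P(V=1) = 0 + 1/8 + 0 = 1/8
  P(V=2) = 0 + 0 + 1/4 = 1/4

H(U) = -[(5/8)·log₂(5/8) + (1/8)·log₂(1/8) + (1/4)·log₂(1/4)]
  = 0.4238 + 0.3750 + 0.5000
  = 1.2988 bits
H(V) = -[(5/8)·log₂(5/8) + (1/8)·log₂(1/8) + (1/4)·log₂(1/4)]
  = 0.4238 + 0.3750 + 0.5000
  = 1.2988 bits
H(U,V) = -[(5/8)·log₂(5/8) + (1/8)·log₂(1/8) + (1/4)·log₂(1/4)]
  = 0.4238 + 0.3750 + 0.5000
  = 1.2988 bits

I(U;V) = H(U) + H(V) - H(U,V)
  = 1.2988 + 1.2988 - 1.2988
  = 1.2988 bits

Distribution 2 (A, B):
Marginal P(A) (row sums):
  P(A=0) = 0 + 0 + 1/4 = 1/4
  P(A=1) = 1/8 + 1/8 + 3/8 = 5/8
  P(A=2) = 1/8 + 0 + 0 = 1/8
Marginal P(B) (column sums):
  P(B=0) = 0 + 1/8 + 1/8 = 1/4
  P(B=1) = 0 + 1/8 + 0 = 1/8
  P(B=2) = 1/4 + 3/8 + 0 = 5/8

H(A) = -[(1/4)·log₂(1/4) + (5/8)·log₂(5/8) + (1/8)·log₂(1/8)]
  = 0.5000 + 0.4238 + 0.3750
  = 1.2988 bits
H(B) = -[(1/4)·log₂(1/4) + (1/8)·log₂(1/8) + (5/8)·log₂(5/8)]
  = 0.5000 + 0.3750 + 0.4238
  = 1.2988 bits
H(A,B) = -[(1/4)·log₂(1/4) + (1/8)·log₂(1/8) + (1/8)·log₂(1/8) + (3/8)·log₂(3/8) + (1/8)·log₂(1/8)]
  = 0.5000 + 0.3750 + 0.3750 + 0.5306 + 0.3750
  = 2.1556 bits

I(A;B) = H(A) + H(B) - H(A,B)
  = 1.2988 + 1.2988 - 2.1556
  = 0.4420 bits

I(U;V) = 1.2988 bits > I(A;B) = 0.4420 bits, so (U, V) has the higher mutual information (stronger dependence).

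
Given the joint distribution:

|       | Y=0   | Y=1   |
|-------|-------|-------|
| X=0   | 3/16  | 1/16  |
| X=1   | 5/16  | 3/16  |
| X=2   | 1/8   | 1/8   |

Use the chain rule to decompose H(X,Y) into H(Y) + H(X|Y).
By the chain rule: H(X,Y) = H(Y) + H(X|Y)

Marginal P(Y) (column sums):
  P(Y=0) = 3/16 + 5/16 + 1/8 = 5/8
  P(Y=1) = 1/16 + 3/16 + 1/8 = 3/8
H(Y) = -[(5/8)·log₂(5/8) + (3/8)·log₂(3/8)]
  = 0.4238 + 0.5306
  = 0.9544 bits
H(X|Y) = -Σ P(X,Y)·log₂ P(X|Y), where P(X|Y) = P(X,Y) / P(Y)
  (X=0,Y=0): P(X|Y) = (3/16)/(5/8) = 3/10;  -(3/16)·log₂(3/10) = 0.3257
  (X=0,Y=1): P(X|Y) = (1/16)/(3/8) = 1/6;  -(1/16)·log₂(1/6) = 0.1616
  (X=1,Y=0): P(X|Y) = (5/16)/(5/8) = 1/2;  -(5/16)·log₂(1/2) = 0.3125
  (X=1,Y=1): P(X|Y) = (3/16)/(3/8) = 1/2;  -(3/16)·log₂(1/2) = 0.1875
  (X=2,Y=0): P(X|Y) = (1/8)/(5/8) = 1/5;  -(1/8)·log₂(1/5) = 0.2902
  (X=2,Y=1): P(X|Y) = (1/8)/(3/8) = 1/3;  -(1/8)·log₂(1/3) = 0.1981
H(X|Y) = 0.3257 + 0.1616 + 0.3125 + 0.1875 + 0.2902 + 0.1981
  = 1.4756 bits

H(X,Y) = H(Y) + H(X|Y) = 0.9544 + 1.4756 = 2.4300 bits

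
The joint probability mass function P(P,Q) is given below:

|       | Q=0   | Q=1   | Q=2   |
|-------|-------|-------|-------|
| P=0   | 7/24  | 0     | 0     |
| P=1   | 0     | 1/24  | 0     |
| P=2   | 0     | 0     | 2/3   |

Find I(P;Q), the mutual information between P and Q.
Marginal P(P) (row sums):
  P(P=0) = 7/24 + 0 + 0 = 7/24
  P(P=1) = 0 + 1/24 + 0 = 1/24
  P(P=2) = 0 + 0 + 2/3 = 2/3
Marginal P(Q) (column sums):
  P(Q=0) = 7/24 + 0 + 0 = 7/24
  P(Q=1) = 0 + 1/24 + 0 = 1/24
  P(Q=2) = 0 + 0 + 2/3 = 2/3

H(P) = -[(7/24)·log₂(7/24) + (1/24)·log₂(1/24) + (2/3)·log₂(2/3)]
  = 0.5185 + 0.1910 + 0.3900
  = 1.0995 bits
H(Q) = -[(7/24)·log₂(7/24) + (1/24)·log₂(1/24) + (2/3)·log₂(2/3)]
  = 0.5185 + 0.1910 + 0.3900
  = 1.0995 bits
H(P,Q) = -[(7/24)·log₂(7/24) + (1/24)·log₂(1/24) + (2/3)·log₂(2/3)]
  = 0.5185 + 0.1910 + 0.3900
  = 1.0995 bits

I(P;Q) = H(P) + H(Q) - H(P,Q)
  = 1.0995 + 1.0995 - 1.0995
  = 1.0995 bits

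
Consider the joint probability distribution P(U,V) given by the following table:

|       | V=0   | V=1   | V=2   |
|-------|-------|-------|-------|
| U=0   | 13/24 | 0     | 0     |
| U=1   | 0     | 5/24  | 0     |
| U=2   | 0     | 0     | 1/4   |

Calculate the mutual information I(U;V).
Marginal P(U) (row sums):
  P(U=0) = 13/24 + 0 + 0 = 13/24
  P(U=1) = 0 + 5/24 + 0 = 5/24
  P(U=2) = 0 + 0 + 1/4 = 1/4
Marginal P(V) (column sums):
  P(V=0) = 13/24 + 0 + 0 = 13/24
  P(V=1) = 0 + 5/24 + 0 = 5/24
  P(V=2) = 0 + 0 + 1/4 = 1/4

H(U) = -[(13/24)·log₂(13/24) + (5/24)·log₂(5/24) + (1/4)·log₂(1/4)]
  = 0.4791 + 0.4715 + 0.5000
  = 1.4506 bits
H(V) = -[(13/24)·log₂(13/24) + (5/24)·log₂(5/24) + (1/4)·log₂(1/4)]
  = 0.4791 + 0.4715 + 0.5000
  = 1.4506 bits
H(U,V) = -[(13/24)·log₂(13/24) + (5/24)·log₂(5/24) + (1/4)·log₂(1/4)]
  = 0.4791 + 0.4715 + 0.5000
  = 1.4506 bits

I(U;V) = H(U) + H(V) - H(U,V)
  = 1.4506 + 1.4506 - 1.4506
  = 1.4506 bits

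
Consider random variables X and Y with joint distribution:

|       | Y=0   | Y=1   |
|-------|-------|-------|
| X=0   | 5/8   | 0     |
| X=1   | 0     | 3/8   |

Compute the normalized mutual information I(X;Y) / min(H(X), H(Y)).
Marginal P(X) (row sums):
  P(X=0) = 5/8 + 0 = 5/8
  P(X=1) = 0 + 3/8 = 3/8
Marginal P(Y) (column sums):
  P(Y=0) = 5/8 + 0 = 5/8
  P(Y=1) = 0 + 3/8 = 3/8

H(X) = -[(5/8)·log₂(5/8) + (3/8)·log₂(3/8)]
  = 0.4238 + 0.5306
  = 0.9544 bits
H(Y) = -[(5/8)·log₂(5/8) + (3/8)·log₂(3/8)]
  = 0.4238 + 0.5306
  = 0.9544 bits
H(X,Y) = -[(5/8)·log₂(5/8) + (3/8)·log₂(3/8)]
  = 0.4238 + 0.5306
  = 0.9544 bits

I(X;Y) = H(X) + H(Y) - H(X,Y)
  = 0.9544 + 0.9544 - 0.9544
  = 0.9544 bits

min(H(X), H(Y)) = min(0.9544, 0.9544) = 0.9544 bits
Normalized MI = 0.9544 / 0.9544 = 1.0000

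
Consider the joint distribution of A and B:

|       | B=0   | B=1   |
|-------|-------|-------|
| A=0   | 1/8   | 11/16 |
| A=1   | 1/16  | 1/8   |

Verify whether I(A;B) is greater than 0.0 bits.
Marginal P(A) (row sums):
  P(A=0) = 1/8 + 11/16 = 13/16
  P(A=1) = 1/16 + 1/8 = 3/16
Marginal P(B) (column sums):
  P(B=0) = 1/8 + 1/16 = 3/16
  P(B=1) = 11/16 + 1/8 = 13/16

H(A) = -[(13/16)·log₂(13/16) + (3/16)·log₂(3/16)]
  = 0.2434 + 0.4528
  = 0.6962 bits
H(B) = -[(3/16)·log₂(3/16) + (13/16)·log₂(13/16)]
  = 0.4528 + 0.2434
  = 0.6962 bits
H(A,B) = -[(1/8)·log₂(1/8) + (11/16)·log₂(11/16) + (1/16)·log₂(1/16) + (1/8)·log₂(1/8)]
  = 0.3750 + 0.3716 + 0.2500 + 0.3750
  = 1.3716 bits

I(A;B) = H(A) + H(B) - H(A,B)
  = 0.6962 + 0.6962 - 1.3716
  = 0.0208 bits

Yes. I(A;B) = 0.0208 bits, which is > 0.0 bits.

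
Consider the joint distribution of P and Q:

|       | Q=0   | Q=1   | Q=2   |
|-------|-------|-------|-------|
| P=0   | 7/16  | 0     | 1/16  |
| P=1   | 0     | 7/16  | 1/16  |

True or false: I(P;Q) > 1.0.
Marginal P(P) (row sums):
  P(P=0) = 7/16 + 0 + 1/16 = 1/2
  P(P=1) = 0 + 7/16 + 1/16 = 1/2
Marginal P(Q) (column sums):
  P(Q=0) = 7/16 + 0 = 7/16
  P(Q=1) = 0 + 7/16 = 7/16
  P(Q=2) = 1/16 + 1/16 = 1/8

H(P) = -[(1/2)·log₂(1/2) + (1/2)·log₂(1/2)]
  = 0.5000 + 0.5000
  = 1.0000 bits
H(Q) = -[(7/16)·log₂(7/16) + (7/16)·log₂(7/16) + (1/8)·log₂(1/8)]
  = 0.5218 + 0.5218 + 0.3750
  = 1.4186 bits
H(P,Q) = -[(7/16)·log₂(7/16) + (1/16)·log₂(1/16) + (7/16)·log₂(7/16) + (1/16)·log₂(1/16)]
  = 0.5218 + 0.2500 + 0.5218 + 0.2500
  = 1.5436 bits

I(P;Q) = H(P) + H(Q) - H(P,Q)
  = 1.0000 + 1.4186 - 1.5436
  = 0.8750 bits

False. I(P;Q) = 0.8750 bits, which is ≤ 1.0 bits.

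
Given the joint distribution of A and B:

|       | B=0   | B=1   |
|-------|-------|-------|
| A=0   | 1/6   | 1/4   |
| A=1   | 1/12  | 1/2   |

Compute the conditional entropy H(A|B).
Marginal P(B) (column sums):
  P(B=0) = 1/6 + 1/12 = 1/4
  P(B=1) = 1/4 + 1/2 = 3/4

H(A|B) = -Σ P(A,B)·log₂ P(A|B), where P(A|B) = P(A,B) / P(B)
  (A=0,B=0): P(A|B) = (1/6)/(1/4) = 2/3;  -(1/6)·log₂(2/3) = 0.0975
  (A=0,B=1): P(A|B) = (1/4)/(3/4) = 1/3;  -(1/4)·log₂(1/3) = 0.3962
  (A=1,B=0): P(A|B) = (1/12)/(1/4) = 1/3;  -(1/12)·log₂(1/3) = 0.1321
  (A=1,B=1): P(A|B) = (1/2)/(3/4) = 2/3;  -(1/2)·log₂(2/3) = 0.2925
H(A|B) = 0.0975 + 0.3962 + 0.1321 + 0.2925
  = 0.9183 bits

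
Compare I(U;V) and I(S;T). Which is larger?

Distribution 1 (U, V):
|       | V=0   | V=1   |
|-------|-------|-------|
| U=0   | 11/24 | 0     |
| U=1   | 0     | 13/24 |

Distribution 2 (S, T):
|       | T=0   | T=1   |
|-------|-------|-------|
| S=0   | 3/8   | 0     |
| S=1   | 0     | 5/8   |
Distribution 1 (U, V):
Marginal P(U) (row sums):
  P(U=0) = 11/24 + 0 = 11/24
  P(U=1) = 0 + 13/24 = 13/24
Marginal P(V) (column sums):
  P(V=0) = 11/24 + 0 = 11/24
  P(V=1) = 0 + 13/24 = 13/24

H(U) = -[(11/24)·log₂(11/24) + (13/24)·log₂(13/24)]
  = 0.5159 + 0.4791
  = 0.9950 bits
H(V) = -[(11/24)·log₂(11/24) + (13/24)·log₂(13/24)]
  = 0.5159 + 0.4791
  = 0.9950 bits
H(U,V) = -[(11/24)·log₂(11/24) + (13/24)·log₂(13/24)]
  = 0.5159 + 0.4791
  = 0.9950 bits

I(U;V) = H(U) + H(V) - H(U,V)
  = 0.9950 + 0.9950 - 0.9950
  = 0.9950 bits

Distribution 2 (S, T):
Marginal P(S) (row sums):
  P(S=0) = 3/8 + 0 = 3/8
  P(S=1) = 0 + 5/8 = 5/8
Marginal P(T) (column sums):
  P(T=0) = 3/8 + 0 = 3/8
  P(T=1) = 0 + 5/8 = 5/8

H(S) = -[(3/8)·log₂(3/8) + (5/8)·log₂(5/8)]
  = 0.5306 + 0.4238
  = 0.9544 bits
H(T) = -[(3/8)·log₂(3/8) + (5/8)·log₂(5/8)]
  = 0.5306 + 0.4238
  = 0.9544 bits
H(S,T) = -[(3/8)·log₂(3/8) + (5/8)·log₂(5/8)]
  = 0.5306 + 0.4238
  = 0.9544 bits

I(S;T) = H(S) + H(T) - H(S,T)
  = 0.9544 + 0.9544 - 0.9544
  = 0.9544 bits

I(U;V) = 0.9950 bits > I(S;T) = 0.9544 bits, so (U, V) has the higher mutual information (stronger dependence).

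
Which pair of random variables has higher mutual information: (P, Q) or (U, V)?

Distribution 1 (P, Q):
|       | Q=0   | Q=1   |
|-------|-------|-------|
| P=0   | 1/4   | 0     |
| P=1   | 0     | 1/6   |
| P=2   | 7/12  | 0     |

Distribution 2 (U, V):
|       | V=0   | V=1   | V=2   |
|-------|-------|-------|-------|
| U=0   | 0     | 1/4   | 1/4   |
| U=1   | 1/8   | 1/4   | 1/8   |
Distribution 1 (P, Q):
Marginal P(P) (row sums):
  P(P=0) = 1/4 + 0 = 1/4
  P(P=1) = 0 + 1/6 = 1/6
  P(P=2) = 7/12 + 0 = 7/12
Marginal P(Q) (column sums):
  P(Q=0) = 1/4 + 0 + 7/12 = 5/6
  P(Q=1) = 0 + 1/6 + 0 = 1/6

H(P) = -[(1/4)·log₂(1/4) + (1/6)·log₂(1/6) + (7/12)·log₂(7/12)]
  = 0.5000 + 0.4308 + 0.4536
  = 1.3844 bits
H(Q) = -[(5/6)·log₂(5/6) + (1/6)·log₂(1/6)]
  = 0.2192 + 0.4308
  = 0.6500 bits
H(P,Q) = -[(1/4)·log₂(1/4) + (1/6)·log₂(1/6) + (7/12)·log₂(7/12)]
  = 0.5000 + 0.4308 + 0.4536
  = 1.3844 bits

I(P;Q) = H(P) + H(Q) - H(P,Q)
  = 1.3844 + 0.6500 - 1.3844
  = 0.6500 bits

Distribution 2 (U, V):
Marginal P(U) (row sums):
  P(U=0) = 0 + 1/4 + 1/4 = 1/2
  P(U=1) = 1/8 + 1/4 + 1/8 = 1/2
Marginal P(V) (column sums):
  P(V=0) = 0 + 1/8 = 1/8
  P(V=1) = 1/4 + 1/4 = 1/2
  P(V=2) = 1/4 + 1/8 = 3/8

H(U) = -[(1/2)·log₂(1/2) + (1/2)·log₂(1/2)]
  = 0.5000 + 0.5000
  = 1.0000 bits
H(V) = -[(1/8)·log₂(1/8) + (1/2)·log₂(1/2) + (3/8)·log₂(3/8)]
  = 0.3750 + 0.5000 + 0.5306
  = 1.4056 bits
H(U,V) = -[(1/4)·log₂(1/4) + (1/4)·log₂(1/4) + (1/8)·log₂(1/8) + (1/4)·log₂(1/4) + (1/8)·log₂(1/8)]
  = 0.5000 + 0.5000 + 0.3750 + 0.5000 + 0.3750
  = 2.2500 bits

I(U;V) = H(U) + H(V) - H(U,V)
  = 1.0000 + 1.4056 - 2.2500
  = 0.1556 bits

I(P;Q) = 0.6500 bits > I(U;V) = 0.1556 bits, so (P, Q) has the higher mutual information (stronger dependence).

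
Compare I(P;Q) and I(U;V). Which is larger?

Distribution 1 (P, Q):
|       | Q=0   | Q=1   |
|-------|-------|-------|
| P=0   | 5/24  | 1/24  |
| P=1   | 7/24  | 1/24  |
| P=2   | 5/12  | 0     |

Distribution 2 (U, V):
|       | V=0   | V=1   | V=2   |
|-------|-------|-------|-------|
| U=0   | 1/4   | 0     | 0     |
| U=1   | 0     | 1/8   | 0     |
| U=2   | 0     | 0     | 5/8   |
Distribution 1 (P, Q):
Marginal P(P) (row sums):
  P(P=0) = 5/24 + 1/24 = 1/4
  P(P=1) = 7/24 + 1/24 = 1/3
  P(P=2) = 5/12 + 0 = 5/12
Marginal P(Q) (column sums):
  P(Q=0) = 5/24 + 7/24 + 5/12 = 11/12
  P(Q=1) = 1/24 + 1/24 + 0 = 1/12

H(P) = -[(1/4)·log₂(1/4) + (1/3)·log₂(1/3) + (5/12)·log₂(5/12)]
  = 0.5000 + 0.5283 + 0.5263
  = 1.5546 bits
H(Q) = -[(11/12)·log₂(11/12) + (1/12)·log₂(1/12)]
  = 0.1151 + 0.2987
  = 0.4138 bits
H(P,Q) = -[(5/24)·log₂(5/24) + (1/24)·log₂(1/24) + (7/24)·log₂(7/24) + (1/24)·log₂(1/24) + (5/12)·log₂(5/12)]
  = 0.4715 + 0.1910 + 0.5185 + 0.1910 + 0.5263
  = 1.8983 bits

I(P;Q) = H(P) + H(Q) - H(P,Q)
  = 1.5546 + 0.4138 - 1.8983
  = 0.0701 bits

Distribution 2 (U, V):
Marginal P(U) (row sums):
  P(U=0) = 1/4 + 0 + 0 = 1/4
  P(U=1) = 0 + 1/8 + 0 = 1/8
  P(U=2) = 0 + 0 + 5/8 = 5/8
Marginal P(V) (column sums):
  P(V=0) = 1/4 + 0 + 0 = 1/4
  P(V=1) = 0 + 1/8 + 0 = 1/8
  P(V=2) = 0 + 0 + 5/8 = 5/8

H(U) = -[(1/4)·log₂(1/4) + (1/8)·log₂(1/8) + (5/8)·log₂(5/8)]
  = 0.5000 + 0.3750 + 0.4238
  = 1.2988 bits
H(V) = -[(1/4)·log₂(1/4) + (1/8)·log₂(1/8) + (5/8)·log₂(5/8)]
  = 0.5000 + 0.3750 + 0.4238
  = 1.2988 bits
H(U,V) = -[(1/4)·log₂(1/4) + (1/8)·log₂(1/8) + (5/8)·log₂(5/8)]
  = 0.5000 + 0.3750 + 0.4238
  = 1.2988 bits

I(U;V) = H(U) + H(V) - H(U,V)
  = 1.2988 + 1.2988 - 1.2988
  = 1.2988 bits

I(U;V) = 1.2988 bits > I(P;Q) = 0.0701 bits, so (U, V) has the higher mutual information (stronger dependence).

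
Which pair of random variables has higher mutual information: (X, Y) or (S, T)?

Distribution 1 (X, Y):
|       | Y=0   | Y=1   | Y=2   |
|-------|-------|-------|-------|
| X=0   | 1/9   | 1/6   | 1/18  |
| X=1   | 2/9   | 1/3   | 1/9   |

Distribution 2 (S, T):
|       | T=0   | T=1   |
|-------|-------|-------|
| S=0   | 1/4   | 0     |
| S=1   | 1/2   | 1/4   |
Distribution 1 (X, Y):
Marginal P(X) (row sums):
  P(X=0) = 1/9 + 1/6 + 1/18 = 1/3
  P(X=1) = 2/9 + 1/3 + 1/9 = 2/3
Marginal P(Y) (column sums):
  P(Y=0) = 1/9 + 2/9 = 1/3
  P(Y=1) = 1/6 + 1/3 = 1/2
  P(Y=2) = 1/18 + 1/9 = 1/6

H(X) = -[(1/3)·log₂(1/3) + (2/3)·log₂(2/3)]
  = 0.5283 + 0.3900
  = 0.9183 bits
H(Y) = -[(1/3)·log₂(1/3) + (1/2)·log₂(1/2) + (1/6)·log₂(1/6)]
  = 0.5283 + 0.5000 + 0.4308
  = 1.4591 bits
H(X,Y) = -[(1/9)·log₂(1/9) + (1/6)·log₂(1/6) + (1/18)·log₂(1/18) + (2/9)·log₂(2/9) + (1/3)·log₂(1/3) + (1/9)·log₂(1/9)]
  = 0.3522 + 0.4308 + 0.2317 + 0.4822 + 0.5283 + 0.3522
  = 2.3774 bits

I(X;Y) = H(X) + H(Y) - H(X,Y)
  = 0.9183 + 1.4591 - 2.3774
  = 0.0000 bits

Distribution 2 (S, T):
Marginal P(S) (row sums):
  P(S=0) = 1/4 + 0 = 1/4
  P(S=1) = 1/2 + 1/4 = 3/4
Marginal P(T) (column sums):
  P(T=0) = 1/4 + 1/2 = 3/4
  P(T=1) = 0 + 1/4 = 1/4

H(S) = -[(1/4)·log₂(1/4) + (3/4)·log₂(3/4)]
  = 0.5000 + 0.3113
  = 0.8113 bits
H(T) = -[(3/4)·log₂(3/4) + (1/4)·log₂(1/4)]
  = 0.3113 + 0.5000
  = 0.8113 bits
H(S,T) = -[(1/4)·log₂(1/4) + (1/2)·log₂(1/2) + (1/4)·log₂(1/4)]
  = 0.5000 + 0.5000 + 0.5000
  = 1.5000 bits

I(S;T) = H(S) + H(T) - H(S,T)
  = 0.8113 + 0.8113 - 1.5000
  = 0.1226 bits

I(S;T) = 0.1226 bits > I(X;Y) = 0.0000 bits, so (S, T) has the higher mutual information (stronger dependence).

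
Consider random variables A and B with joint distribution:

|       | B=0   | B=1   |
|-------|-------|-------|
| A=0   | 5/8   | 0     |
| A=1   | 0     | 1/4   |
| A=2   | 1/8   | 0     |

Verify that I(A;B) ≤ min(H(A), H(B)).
Marginal P(A) (row sums):
  P(A=0) = 5/8 + 0 = 5/8
  P(A=1) = 0 + 1/4 = 1/4
  P(A=2) = 1/8 + 0 = 1/8
Marginal P(B) (column sums):
  P(B=0) = 5/8 + 0 + 1/8 = 3/4
  P(B=1) = 0 + 1/4 + 0 = 1/4

H(A) = -[(5/8)·log₂(5/8) + (1/4)·log₂(1/4) + (1/8)·log₂(1/8)]
  = 0.4238 + 0.5000 + 0.3750
  = 1.2988 bits
H(B) = -[(3/4)·log₂(3/4) + (1/4)·log₂(1/4)]
  = 0.3113 + 0.5000
  = 0.8113 bits
H(A,B) = -[(5/8)·log₂(5/8) + (1/4)·log₂(1/4) + (1/8)·log₂(1/8)]
  = 0.4238 + 0.5000 + 0.3750
  = 1.2988 bits

I(A;B) = H(A) + H(B) - H(A,B)
  = 1.2988 + 0.8113 - 1.2988
  = 0.8113 bits

min(H(A), H(B)) = min(1.2988, 0.8113) = 0.8113 bits
Since 0.8113 ≤ 0.8113, the bound is satisfied ✓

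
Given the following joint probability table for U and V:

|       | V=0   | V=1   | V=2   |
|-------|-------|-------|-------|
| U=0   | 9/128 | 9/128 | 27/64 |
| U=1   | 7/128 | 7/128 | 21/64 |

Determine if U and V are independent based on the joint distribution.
Marginal P(U) (row sums):
  P(U=0) = 9/128 + 9/128 + 27/64 = 9/16
  P(U=1) = 7/128 + 7/128 + 21/64 = 7/16
Marginal P(V) (column sums):
  P(V=0) = 9/128 + 7/128 = 1/8
  P(V=1) = 9/128 + 7/128 = 1/8
  P(V=2) = 27/64 + 21/64 = 3/4

U and V are independent iff P(U=i,V=j) = P(U=i)·P(V=j) for every cell.
  P(U=0)·P(V=0) = 9/16 × 1/8 = 9/128 = P(U=0,V=0) ✓
  P(U=0)·P(V=1) = 9/16 × 1/8 = 9/128 = P(U=0,V=1) ✓
  P(U=0)·P(V=2) = 9/16 × 3/4 = 27/64 = P(U=0,V=2) ✓
  P(U=1)·P(V=0) = 7/16 × 1/8 = 7/128 = P(U=1,V=0) ✓
  P(U=1)·P(V=1) = 7/16 × 1/8 = 7/128 = P(U=1,V=1) ✓
  P(U=1)·P(V=2) = 7/16 × 3/4 = 21/64 = P(U=1,V=2) ✓

Yes, U and V are independent: every cell factors, so I(U;V) = 0 bits.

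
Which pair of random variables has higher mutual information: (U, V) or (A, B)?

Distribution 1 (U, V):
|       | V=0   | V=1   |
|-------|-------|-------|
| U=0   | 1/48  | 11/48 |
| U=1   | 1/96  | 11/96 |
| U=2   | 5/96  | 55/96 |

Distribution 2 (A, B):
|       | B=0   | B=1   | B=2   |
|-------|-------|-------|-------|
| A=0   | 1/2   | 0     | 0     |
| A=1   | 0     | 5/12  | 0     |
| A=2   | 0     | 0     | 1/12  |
Distribution 1 (U, V):
Marginal P(U) (row sums):
  P(U=0) = 1/48 + 11/48 = 1/4
  P(U=1) = 1/96 + 11/96 = 1/8
  P(U=2) = 5/96 + 55/96 = 5/8
Marginal P(V) (column sums):
  P(V=0) = 1/48 + 1/96 + 5/96 = 1/12
  P(V=1) = 11/48 + 11/96 + 55/96 = 11/12

H(U) = -[(1/4)·log₂(1/4) + (1/8)·log₂(1/8) + (5/8)·log₂(5/8)]
  = 0.5000 + 0.3750 + 0.4238
  = 1.2988 bits
H(V) = -[(1/12)·log₂(1/12) + (11/12)·log₂(11/12)]
  = 0.2987 + 0.1151
  = 0.4138 bits
H(U,V) = -[(1/48)·log₂(1/48) + (11/48)·log₂(11/48) + (1/96)·log₂(1/96) + (11/96)·log₂(11/96) + (5/96)·log₂(5/96) + (55/96)·log₂(55/96)]
  = 0.1164 + 0.4871 + 0.0686 + 0.3581 + 0.2220 + 0.4604
  = 1.7126 bits

I(U;V) = H(U) + H(V) - H(U,V)
  = 1.2988 + 0.4138 - 1.7126
  = 0.0000 bits

Distribution 2 (A, B):
Marginal P(A) (row sums):
  P(A=0) = 1/2 + 0 + 0 = 1/2
  P(A=1) = 0 + 5/12 + 0 = 5/12
  P(A=2) = 0 + 0 + 1/12 = 1/12
Marginal P(B) (column sums):
  P(B=0) = 1/2 + 0 + 0 = 1/2
  P(B=1) = 0 + 5/12 + 0 = 5/12
  P(B=2) = 0 + 0 + 1/12 = 1/12

H(A) = -[(1/2)·log₂(1/2) + (5/12)·log₂(5/12) + (1/12)·log₂(1/12)]
  = 0.5000 + 0.5263 + 0.2987
  = 1.3250 bits
H(B) = -[(1/2)·log₂(1/2) + (5/12)·log₂(5/12) + (1/12)·log₂(1/12)]
  = 0.5000 + 0.5263 + 0.2987
  = 1.3250 bits
H(A,B) = -[(1/2)·log₂(1/2) + (5/12)·log₂(5/12) + (1/12)·log₂(1/12)]
  = 0.5000 + 0.5263 + 0.2987
  = 1.3250 bits

I(A;B) = H(A) + H(B) - H(A,B)
  = 1.3250 + 1.3250 - 1.3250
  = 1.3250 bits

I(A;B) = 1.3250 bits > I(U;V) = 0.0000 bits, so (A, B) has the higher mutual information (stronger dependence).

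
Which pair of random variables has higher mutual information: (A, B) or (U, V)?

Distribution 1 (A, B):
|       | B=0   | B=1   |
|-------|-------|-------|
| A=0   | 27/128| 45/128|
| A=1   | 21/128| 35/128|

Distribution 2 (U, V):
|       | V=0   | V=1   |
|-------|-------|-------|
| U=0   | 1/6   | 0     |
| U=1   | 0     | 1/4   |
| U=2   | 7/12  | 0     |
Distribution 1 (A, B):
Marginal P(A) (row sums):
  P(A=0) = 27/128 + 45/128 = 9/16
  P(A=1) = 21/128 + 35/128 = 7/16
Marginal P(B) (column sums):
  P(B=0) = 27/128 + 21/128 = 3/8
  P(B=1) = 45/128 + 35/128 = 5/8

H(A) = -[(9/16)·log₂(9/16) + (7/16)·log₂(7/16)]
  = 0.4669 + 0.5218
  = 0.9887 bits
H(B) = -[(3/8)·log₂(3/8) + (5/8)·log₂(5/8)]
  = 0.5306 + 0.4238
  = 0.9544 bits
H(A,B) = -[(27/128)·log₂(27/128) + (45/128)·log₂(45/128) + (21/128)·log₂(21/128) + (35/128)·log₂(35/128)]
  = 0.4736 + 0.5302 + 0.4278 + 0.5115
  = 1.9431 bits

I(A;B) = H(A) + H(B) - H(A,B)
  = 0.9887 + 0.9544 - 1.9431
  = 0.0000 bits

Distribution 2 (U, V):
Marginal P(U) (row sums):
  P(U=0) = 1/6 + 0 = 1/6
  P(U=1) = 0 + 1/4 = 1/4
  P(U=2) = 7/12 + 0 = 7/12
Marginal P(V) (column sums):
  P(V=0) = 1/6 + 0 + 7/12 = 3/4
  P(V=1) = 0 + 1/4 + 0 = 1/4

H(U) = -[(1/6)·log₂(1/6) + (1/4)·log₂(1/4) + (7/12)·log₂(7/12)]
  = 0.4308 + 0.5000 + 0.4536
  = 1.3844 bits
H(V) = -[(3/4)·log₂(3/4) + (1/4)·log₂(1/4)]
  = 0.3113 + 0.5000
  = 0.8113 bits
H(U,V) = -[(1/6)·log₂(1/6) + (1/4)·log₂(1/4) + (7/12)·log₂(7/12)]
  = 0.4308 + 0.5000 + 0.4536
  = 1.3844 bits

I(U;V) = H(U) + H(V) - H(U,V)
  = 1.3844 + 0.8113 - 1.3844
  = 0.8113 bits

I(U;V) = 0.8113 bits > I(A;B) = 0.0000 bits, so (U, V) has the higher mutual information (stronger dependence).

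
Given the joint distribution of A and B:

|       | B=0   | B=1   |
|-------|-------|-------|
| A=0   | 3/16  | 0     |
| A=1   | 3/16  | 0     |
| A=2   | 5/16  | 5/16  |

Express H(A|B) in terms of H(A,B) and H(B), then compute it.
H(A|B) = H(A,B) - H(B)

Marginal P(B) (column sums):
  P(B=0) = 3/16 + 3/16 + 5/16 = 11/16
  P(B=1) = 0 + 0 + 5/16 = 5/16

H(A,B) = -[(3/16)·log₂(3/16) + (3/16)·log₂(3/16) + (5/16)·log₂(5/16) + (5/16)·log₂(5/16)]
  = 0.4528 + 0.4528 + 0.5244 + 0.5244
  = 1.9544 bits
H(B) = -[(11/16)·log₂(11/16) + (5/16)·log₂(5/16)]
  = 0.3716 + 0.5244
  = 0.8960 bits

H(A|B) = 1.9544 - 0.8960 = 1.0584 bits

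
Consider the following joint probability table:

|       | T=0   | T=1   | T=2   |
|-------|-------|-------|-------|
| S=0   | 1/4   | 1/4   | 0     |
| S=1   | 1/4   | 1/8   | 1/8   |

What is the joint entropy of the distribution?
H(S,T) = -Σ P(S,T) log₂ P(S,T), summed over the non-zero cells:
H(S,T) = -[(1/4)·log₂(1/4) + (1/4)·log₂(1/4) + (1/4)·log₂(1/4) + (1/8)·log₂(1/8) + (1/8)·log₂(1/8)]
  = 0.5000 + 0.5000 + 0.5000 + 0.3750 + 0.3750
  = 2.2500 bits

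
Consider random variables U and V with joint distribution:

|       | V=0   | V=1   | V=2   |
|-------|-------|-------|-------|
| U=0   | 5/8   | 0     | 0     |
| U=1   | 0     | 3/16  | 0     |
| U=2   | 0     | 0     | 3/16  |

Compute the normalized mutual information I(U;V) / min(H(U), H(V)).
Marginal P(U) (row sums):
  P(U=0) = 5/8 + 0 + 0 = 5/8
  P(U=1) = 0 + 3/16 + 0 = 3/16
  P(U=2) = 0 + 0 + 3/16 = 3/16
Marginal P(V) (column sums):
  P(V=0) = 5/8 + 0 + 0 = 5/8
  P(V=1) = 0 + 3/16 + 0 = 3/16
  P(V=2) = 0 + 0 + 3/16 = 3/16

H(U) = -[(5/8)·log₂(5/8) + (3/16)·log₂(3/16) + (3/16)·log₂(3/16)]
  = 0.4238 + 0.4528 + 0.4528
  = 1.3294 bits
H(V) = -[(5/8)·log₂(5/8) + (3/16)·log₂(3/16) + (3/16)·log₂(3/16)]
  = 0.4238 + 0.4528 + 0.4528
  = 1.3294 bits
H(U,V) = -[(5/8)·log₂(5/8) + (3/16)·log₂(3/16) + (3/16)·log₂(3/16)]
  = 0.4238 + 0.4528 + 0.4528
  = 1.3294 bits

I(U;V) = H(U) + H(V) - H(U,V)
  = 1.3294 + 1.3294 - 1.3294
  = 1.3294 bits

min(H(U), H(V)) = min(1.3294, 1.3294) = 1.3294 bits
Normalized MI = 1.3294 / 1.3294 = 1.0000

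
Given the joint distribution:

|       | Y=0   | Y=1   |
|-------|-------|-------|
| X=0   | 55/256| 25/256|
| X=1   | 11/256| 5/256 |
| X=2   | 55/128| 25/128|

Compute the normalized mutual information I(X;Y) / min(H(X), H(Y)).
Marginal P(X) (row sums):
  P(X=0) = 55/256 + 25/256 = 5/16
  P(X=1) = 11/256 + 5/256 = 1/16
  P(X=2) = 55/128 + 25/128 = 5/8
Marginal P(Y) (column sums):
  P(Y=0) = 55/256 + 11/256 + 55/128 = 11/16
  P(Y=1) = 25/256 + 5/256 + 25/128 = 5/16

H(X) = -[(5/16)·log₂(5/16) + (1/16)·log₂(1/16) + (5/8)·log₂(5/8)]
  = 0.5244 + 0.2500 + 0.4238
  = 1.1982 bits
H(Y) = -[(11/16)·log₂(11/16) + (5/16)·log₂(5/16)]
  = 0.3716 + 0.5244
  = 0.8960 bits
H(X,Y) = -[(55/256)·log₂(55/256) + (25/256)·log₂(25/256) + (11/256)·log₂(11/256) + (5/256)·log₂(5/256) + (55/128)·log₂(55/128) + (25/128)·log₂(25/128)]
  = 0.4767 + 0.3277 + 0.1951 + 0.1109 + 0.5236 + 0.4602
  = 2.0942 bits

I(X;Y) = H(X) + H(Y) - H(X,Y)
  = 1.1982 + 0.8960 - 2.0942
  = 0.0000 bits

min(H(X), H(Y)) = min(1.1982, 0.8960) = 0.8960 bits
Normalized MI = 0.0000 / 0.8960 = 0.0000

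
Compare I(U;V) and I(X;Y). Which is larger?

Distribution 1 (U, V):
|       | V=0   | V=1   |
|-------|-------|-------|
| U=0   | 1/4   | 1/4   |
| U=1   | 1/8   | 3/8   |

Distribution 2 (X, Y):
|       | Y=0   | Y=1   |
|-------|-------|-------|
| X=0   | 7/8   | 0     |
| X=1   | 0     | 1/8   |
Distribution 1 (U, V):
Marginal P(U) (row sums):
  P(U=0) = 1/4 + 1/4 = 1/2
  P(U=1) = 1/8 + 3/8 = 1/2
Marginal P(V) (column sums):
  P(V=0) = 1/4 + 1/8 = 3/8
  P(V=1) = 1/4 + 3/8 = 5/8

H(U) = -[(1/2)·log₂(1/2) + (1/2)·log₂(1/2)]
  = 0.5000 + 0.5000
  = 1.0000 bits
H(V) = -[(3/8)·log₂(3/8) + (5/8)·log₂(5/8)]
  = 0.5306 + 0.4238
  = 0.9544 bits
H(U,V) = -[(1/4)·log₂(1/4) + (1/4)·log₂(1/4) + (1/8)·log₂(1/8) + (3/8)·log₂(3/8)]
  = 0.5000 + 0.5000 + 0.3750 + 0.5306
  = 1.9056 bits

I(U;V) = H(U) + H(V) - H(U,V)
  = 1.0000 + 0.9544 - 1.9056
  = 0.0488 bits

Distribution 2 (X, Y):
Marginal P(X) (row sums):
  P(X=0) = 7/8 + 0 = 7/8
  P(X=1) = 0 + 1/8 = 1/8
Marginal P(Y) (column sums):
  P(Y=0) = 7/8 + 0 = 7/8
  P(Y=1) = 0 + 1/8 = 1/8

H(X) = -[(7/8)·log₂(7/8) + (1/8)·log₂(1/8)]
  = 0.1686 + 0.3750
  = 0.5436 bits
H(Y) = -[(7/8)·log₂(7/8) + (1/8)·log₂(1/8)]
  = 0.1686 + 0.3750
  = 0.5436 bits
H(X,Y) = -[(7/8)·log₂(7/8) + (1/8)·log₂(1/8)]
  = 0.1686 + 0.3750
  = 0.5436 bits

I(X;Y) = H(X) + H(Y) - H(X,Y)
  = 0.5436 + 0.5436 - 0.5436
  = 0.5436 bits

I(X;Y) = 0.5436 bits > I(U;V) = 0.0488 bits, so (X, Y) has the higher mutual information (stronger dependence).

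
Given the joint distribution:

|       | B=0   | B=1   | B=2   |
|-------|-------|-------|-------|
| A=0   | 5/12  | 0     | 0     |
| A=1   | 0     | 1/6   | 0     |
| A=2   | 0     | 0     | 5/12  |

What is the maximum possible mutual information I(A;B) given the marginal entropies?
The upper bound on mutual information is I(A;B) ≤ min(H(A), H(B)).

Marginal P(A) (row sums):
  P(A=0) = 5/12 + 0 + 0 = 5/12
  P(A=1) = 0 + 1/6 + 0 = 1/6
  P(A=2) = 0 + 0 + 5/12 = 5/12
Marginal P(B) (column sums):
  P(B=0) = 5/12 + 0 + 0 = 5/12
  P(B=1) = 0 + 1/6 + 0 = 1/6
  P(B=2) = 0 + 0 + 5/12 = 5/12

H(A) = -[(5/12)·log₂(5/12) + (1/6)·log₂(1/6) + (5/12)·log₂(5/12)]
  = 0.5263 + 0.4308 + 0.5263
  = 1.4834 bits
H(B) = -[(5/12)·log₂(5/12) + (1/6)·log₂(1/6) + (5/12)·log₂(5/12)]
  = 0.5263 + 0.4308 + 0.5263
  = 1.4834 bits

Maximum possible I(A;B) = min(1.4834, 1.4834) = 1.4834 bits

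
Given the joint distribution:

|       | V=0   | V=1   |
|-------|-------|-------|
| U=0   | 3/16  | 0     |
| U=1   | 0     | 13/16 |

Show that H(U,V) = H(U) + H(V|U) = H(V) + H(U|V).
Marginal P(U) (row sums):
  P(U=0) = 3/16 + 0 = 3/16
  P(U=1) = 0 + 13/16 = 13/16
Marginal P(V) (column sums):
  P(V=0) = 3/16 + 0 = 3/16
  P(V=1) = 0 + 13/16 = 13/16

Decomposition 1: H(U) + H(V|U)
H(U) = -[(3/16)·log₂(3/16) + (13/16)·log₂(13/16)]
  = 0.4528 + 0.2434
  = 0.6962 bits
H(V|U) = -Σ P(U,V)·log₂ P(V|U), where P(V|U) = P(U,V) / P(U)
  (cells with P(U,V) = 0 contribute 0)
  (U=0,V=0): P(V|U) = (3/16)/(3/16) = 1;  -(3/16)·log₂(1) = 0.0000
  (U=1,V=1): P(V|U) = (13/16)/(13/16) = 1;  -(13/16)·log₂(1) = 0.0000
H(V|U) = 0.0000 + 0.0000
  = 0.0000 bits
H(U) + H(V|U) = 0.6962 + 0.0000 = 0.6962 bits

Decomposition 2: H(V) + H(U|V)
H(V) = -[(3/16)·log₂(3/16) + (13/16)·log₂(13/16)]
  = 0.4528 + 0.2434
  = 0.6962 bits
H(U|V) = -Σ P(U,V)·log₂ P(U|V), where P(U|V) = P(U,V) / P(V)
  (cells with P(U,V) = 0 contribute 0)
  (U=0,V=0): P(U|V) = (3/16)/(3/16) = 1;  -(3/16)·log₂(1) = 0.0000
  (U=1,V=1): P(U|V) = (13/16)/(13/16) = 1;  -(13/16)·log₂(1) = 0.0000
H(U|V) = 0.0000 + 0.0000
  = 0.0000 bits
H(V) + H(U|V) = 0.6962 + 0.0000 = 0.6962 bits

Direct computation of the joint entropy:
H(U,V) = -[(3/16)·log₂(3/16) + (13/16)·log₂(13/16)]
  = 0.4528 + 0.2434
  = 0.6962 bits

All three agree: H(U,V) = 0.6962 bits ✓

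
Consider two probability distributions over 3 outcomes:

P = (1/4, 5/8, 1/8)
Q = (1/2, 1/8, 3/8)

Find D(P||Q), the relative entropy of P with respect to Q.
D(P||Q) = Σ P(i) log₂(P(i)/Q(i))
  i=0: (1/4) × log₂((1/4)/(1/2)) = (1/4) × log₂(1/2) = -0.2500
  i=1: (5/8) × log₂((5/8)/(1/8)) = (5/8) × log₂(5) = 1.4512
  i=2: (1/8) × log₂((1/8)/(3/8)) = (1/8) × log₂(1/3) = -0.1981
D(P||Q) = -0.2500 + 1.4512 - 0.1981
  = 1.0031 bits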